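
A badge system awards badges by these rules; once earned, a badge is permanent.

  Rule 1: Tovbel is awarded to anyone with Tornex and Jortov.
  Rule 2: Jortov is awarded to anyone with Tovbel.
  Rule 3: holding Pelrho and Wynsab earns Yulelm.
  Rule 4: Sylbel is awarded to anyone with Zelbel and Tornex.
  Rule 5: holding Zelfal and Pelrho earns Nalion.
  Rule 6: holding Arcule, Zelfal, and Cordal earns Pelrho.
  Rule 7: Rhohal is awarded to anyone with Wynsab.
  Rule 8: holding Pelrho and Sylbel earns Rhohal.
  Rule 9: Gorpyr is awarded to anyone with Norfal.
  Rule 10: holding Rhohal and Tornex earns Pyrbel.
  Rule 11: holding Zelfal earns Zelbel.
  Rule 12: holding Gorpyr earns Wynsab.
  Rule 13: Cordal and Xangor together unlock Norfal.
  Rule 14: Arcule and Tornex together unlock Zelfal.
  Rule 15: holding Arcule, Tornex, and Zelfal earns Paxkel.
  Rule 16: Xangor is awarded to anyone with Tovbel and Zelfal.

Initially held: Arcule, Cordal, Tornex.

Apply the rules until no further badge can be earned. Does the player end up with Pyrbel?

With Arcule and Tornex, Zelfal is earned (Rule 14).
With Zelfal, Zelbel is earned (Rule 11).
With Arcule, Zelfal, and Cordal, Pelrho is earned (Rule 6).
With Zelbel and Tornex, Sylbel is earned (Rule 4).
With Pelrho and Sylbel, Rhohal is earned (Rule 8).
With Rhohal and Tornex, Pyrbel is earned (Rule 10).

Yes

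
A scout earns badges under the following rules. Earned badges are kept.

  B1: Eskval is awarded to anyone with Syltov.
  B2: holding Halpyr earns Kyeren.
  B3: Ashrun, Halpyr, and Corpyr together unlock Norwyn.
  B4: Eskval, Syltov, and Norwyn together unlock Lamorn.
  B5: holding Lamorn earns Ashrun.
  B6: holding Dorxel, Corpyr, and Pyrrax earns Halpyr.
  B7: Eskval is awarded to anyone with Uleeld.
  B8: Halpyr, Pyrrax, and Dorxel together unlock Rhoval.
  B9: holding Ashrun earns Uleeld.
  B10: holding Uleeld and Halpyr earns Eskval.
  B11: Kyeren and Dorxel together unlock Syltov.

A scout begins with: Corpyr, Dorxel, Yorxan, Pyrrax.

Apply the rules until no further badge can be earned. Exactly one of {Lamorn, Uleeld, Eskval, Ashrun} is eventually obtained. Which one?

Eskval

With Dorxel, Corpyr, and Pyrrax, Halpyr is earned (B6).
With Halpyr, Kyeren is earned (B2).
With Kyeren and Dorxel, Syltov is earned (B11).
With Syltov, Eskval is earned (B1).
Uleeld would need Ashrun (B9), but Ashrun is never earned. Lamorn would need Eskval, Syltov, and Norwyn (B4), but Norwyn is never earned. Ashrun would need Lamorn (B5), but Lamorn is never earned.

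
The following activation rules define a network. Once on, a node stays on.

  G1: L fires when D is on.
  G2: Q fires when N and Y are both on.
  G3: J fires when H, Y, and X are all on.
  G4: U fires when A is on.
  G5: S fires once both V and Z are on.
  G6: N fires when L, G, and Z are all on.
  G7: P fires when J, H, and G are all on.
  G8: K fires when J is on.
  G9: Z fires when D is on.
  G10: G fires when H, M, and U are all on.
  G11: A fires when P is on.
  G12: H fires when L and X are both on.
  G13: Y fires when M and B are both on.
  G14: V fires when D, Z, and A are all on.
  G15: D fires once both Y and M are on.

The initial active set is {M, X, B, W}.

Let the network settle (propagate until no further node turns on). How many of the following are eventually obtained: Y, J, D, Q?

3

M and B are on, so Y fires (G13).
G15: Y and M on → D on.
D is on, so L fires (G1).
G12: L and X on → H on.
G3: H, Y, and X on → J on.
Y: reached.
J: reached.
D: reached.
Q would need N and Y (G2), but N never turns on.
Reached: Y, J, and D — 3 of the 4.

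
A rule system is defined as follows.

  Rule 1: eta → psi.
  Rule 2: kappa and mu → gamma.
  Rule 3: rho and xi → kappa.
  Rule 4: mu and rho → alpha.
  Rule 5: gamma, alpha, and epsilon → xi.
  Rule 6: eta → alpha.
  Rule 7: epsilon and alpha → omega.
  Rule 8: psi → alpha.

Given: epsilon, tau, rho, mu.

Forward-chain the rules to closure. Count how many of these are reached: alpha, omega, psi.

From mu and rho, Rule 4 gives alpha.
epsilon and alpha hold, so omega follows (Rule 7).
alpha: reached.
omega: reached.
psi would need eta (Rule 1), but eta is never established.
Reached: alpha and omega — 2 of the 3.

2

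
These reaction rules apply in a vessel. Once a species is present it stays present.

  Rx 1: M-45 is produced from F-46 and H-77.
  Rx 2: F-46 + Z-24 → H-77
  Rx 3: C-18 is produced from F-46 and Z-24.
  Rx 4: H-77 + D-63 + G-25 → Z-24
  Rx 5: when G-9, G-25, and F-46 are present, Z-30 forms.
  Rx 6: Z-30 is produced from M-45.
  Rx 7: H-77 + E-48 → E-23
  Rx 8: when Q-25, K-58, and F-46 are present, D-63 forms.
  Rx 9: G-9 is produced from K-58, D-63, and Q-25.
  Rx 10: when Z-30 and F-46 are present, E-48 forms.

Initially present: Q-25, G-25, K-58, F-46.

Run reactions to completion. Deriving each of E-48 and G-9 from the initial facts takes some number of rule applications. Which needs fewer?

G-9

G-9: Q-25, K-58, and F-46 present → D-63 forms (Rx 8). K-58, D-63, and Q-25 present → G-9 forms (Rx 9). [2 rule applications]
E-48: Q-25, K-58, and F-46 present → D-63 forms (Rx 8). K-58, D-63, and Q-25 present → G-9 forms (Rx 9). G-9, G-25, and F-46 present → Z-30 forms (Rx 5). Z-30 and F-46 present → E-48 forms (Rx 10). [4 rule applications]
G-9 needs fewer.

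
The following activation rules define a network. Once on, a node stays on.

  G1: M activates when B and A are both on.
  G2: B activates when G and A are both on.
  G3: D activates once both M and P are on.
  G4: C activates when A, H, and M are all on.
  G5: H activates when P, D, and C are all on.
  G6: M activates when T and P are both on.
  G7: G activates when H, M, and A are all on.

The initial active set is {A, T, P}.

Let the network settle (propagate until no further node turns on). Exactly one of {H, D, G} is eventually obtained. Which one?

T and P are on, so M activates (G6).
G3: M and P on → D on.
G would need H, M, and A (G7), but H never turns on. H would need P, D, and C (G5), but C never turns on.

D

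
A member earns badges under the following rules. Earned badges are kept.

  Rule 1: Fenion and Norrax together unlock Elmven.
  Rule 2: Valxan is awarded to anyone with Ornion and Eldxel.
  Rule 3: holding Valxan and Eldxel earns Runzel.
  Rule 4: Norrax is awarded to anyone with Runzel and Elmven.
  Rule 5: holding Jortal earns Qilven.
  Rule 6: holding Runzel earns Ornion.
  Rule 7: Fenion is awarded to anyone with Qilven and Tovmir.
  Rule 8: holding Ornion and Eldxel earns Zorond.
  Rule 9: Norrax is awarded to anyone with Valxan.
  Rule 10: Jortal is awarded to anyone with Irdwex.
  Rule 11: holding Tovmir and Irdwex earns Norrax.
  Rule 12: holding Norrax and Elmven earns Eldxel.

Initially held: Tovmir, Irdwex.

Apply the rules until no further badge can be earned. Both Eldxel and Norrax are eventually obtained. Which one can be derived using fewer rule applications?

Norrax: With Tovmir and Irdwex, Norrax is earned (Rule 11). [1 rule application]
Eldxel: With Irdwex, Jortal is earned (Rule 10). With Tovmir and Irdwex, Norrax is earned (Rule 11). With Jortal, Qilven is earned (Rule 5). With Qilven and Tovmir, Fenion is earned (Rule 7). With Fenion and Norrax, Elmven is earned (Rule 1). With Norrax and Elmven, Eldxel is earned (Rule 12). [6 rule applications]
Norrax needs fewer.

Norrax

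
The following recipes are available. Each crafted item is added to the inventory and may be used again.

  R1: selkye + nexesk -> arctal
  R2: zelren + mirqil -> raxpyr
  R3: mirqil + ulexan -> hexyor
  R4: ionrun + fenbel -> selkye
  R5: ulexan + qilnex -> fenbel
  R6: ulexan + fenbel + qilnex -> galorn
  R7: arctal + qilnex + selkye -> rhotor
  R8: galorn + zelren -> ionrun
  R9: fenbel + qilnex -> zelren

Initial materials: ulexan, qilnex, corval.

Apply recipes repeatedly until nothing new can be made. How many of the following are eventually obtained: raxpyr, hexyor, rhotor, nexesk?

0

raxpyr would need zelren and mirqil (R2), but mirqil is never obtained.
hexyor would need mirqil and ulexan (R3), but mirqil is never obtained.
rhotor would need arctal, qilnex, and selkye (R7), but arctal is never obtained.
No rule produces nexesk, and it is not given.
None of the 4 are reached.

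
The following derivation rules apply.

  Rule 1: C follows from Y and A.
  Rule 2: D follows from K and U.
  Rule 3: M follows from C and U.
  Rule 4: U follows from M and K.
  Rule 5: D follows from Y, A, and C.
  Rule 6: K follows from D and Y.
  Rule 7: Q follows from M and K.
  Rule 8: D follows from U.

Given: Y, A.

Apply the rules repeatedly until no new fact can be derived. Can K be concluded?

Yes

From Y and A, Rule 1 gives C.
Y, A, and C hold, so D follows (Rule 5).
From D and Y, Rule 6 gives K.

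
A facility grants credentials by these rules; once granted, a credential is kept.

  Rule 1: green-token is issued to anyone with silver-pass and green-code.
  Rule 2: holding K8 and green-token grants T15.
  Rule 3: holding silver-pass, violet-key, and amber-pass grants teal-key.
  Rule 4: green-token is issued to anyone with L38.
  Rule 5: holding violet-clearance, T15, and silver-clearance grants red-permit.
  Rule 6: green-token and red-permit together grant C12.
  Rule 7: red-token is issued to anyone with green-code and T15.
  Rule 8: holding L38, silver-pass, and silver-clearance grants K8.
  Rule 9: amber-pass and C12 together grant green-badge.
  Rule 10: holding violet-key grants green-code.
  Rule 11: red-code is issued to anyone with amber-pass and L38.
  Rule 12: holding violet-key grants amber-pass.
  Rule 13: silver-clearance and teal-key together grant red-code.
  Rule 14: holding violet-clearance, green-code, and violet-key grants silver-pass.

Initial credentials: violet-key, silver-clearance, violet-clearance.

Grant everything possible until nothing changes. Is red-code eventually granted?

Holding violet-key grants green-code (Rule 10).
Holding violet-key grants amber-pass (Rule 12).
Holding violet-clearance, green-code, and violet-key grants silver-pass (Rule 14).
Holding silver-pass, violet-key, and amber-pass grants teal-key (Rule 3).
Holding silver-clearance and teal-key grants red-code (Rule 13).

Yes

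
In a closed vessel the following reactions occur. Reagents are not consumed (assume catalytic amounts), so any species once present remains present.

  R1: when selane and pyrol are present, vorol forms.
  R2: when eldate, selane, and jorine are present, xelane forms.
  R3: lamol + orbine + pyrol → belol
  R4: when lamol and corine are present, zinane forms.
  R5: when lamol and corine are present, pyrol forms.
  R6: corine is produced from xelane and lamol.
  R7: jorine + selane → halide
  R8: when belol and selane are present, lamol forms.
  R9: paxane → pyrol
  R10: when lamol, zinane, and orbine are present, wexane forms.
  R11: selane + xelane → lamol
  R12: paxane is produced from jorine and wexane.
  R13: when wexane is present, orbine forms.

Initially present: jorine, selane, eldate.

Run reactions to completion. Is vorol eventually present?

eldate, selane, and jorine present → xelane forms (R2).
selane and xelane present → lamol forms (R11).
xelane and lamol present → corine forms (R6).
lamol and corine present → pyrol forms (R5).
selane and pyrol present → vorol forms (R1).

Yes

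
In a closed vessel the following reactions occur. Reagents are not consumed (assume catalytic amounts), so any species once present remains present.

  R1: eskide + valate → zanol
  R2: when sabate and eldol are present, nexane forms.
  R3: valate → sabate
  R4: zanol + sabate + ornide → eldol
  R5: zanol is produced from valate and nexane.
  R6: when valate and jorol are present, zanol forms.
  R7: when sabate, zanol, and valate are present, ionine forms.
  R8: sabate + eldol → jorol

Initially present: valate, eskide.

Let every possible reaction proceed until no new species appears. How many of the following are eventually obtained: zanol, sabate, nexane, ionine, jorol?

valate present → sabate forms (R3).
eskide and valate present → zanol forms (R1).
sabate, zanol, and valate present → ionine forms (R7).
zanol: reached.
sabate: reached.
nexane would need sabate and eldol (R2), but eldol never forms.
ionine: reached.
jorol would need sabate and eldol (R8), but eldol never forms.
Reached: zanol, sabate, and ionine — 3 of the 5.

3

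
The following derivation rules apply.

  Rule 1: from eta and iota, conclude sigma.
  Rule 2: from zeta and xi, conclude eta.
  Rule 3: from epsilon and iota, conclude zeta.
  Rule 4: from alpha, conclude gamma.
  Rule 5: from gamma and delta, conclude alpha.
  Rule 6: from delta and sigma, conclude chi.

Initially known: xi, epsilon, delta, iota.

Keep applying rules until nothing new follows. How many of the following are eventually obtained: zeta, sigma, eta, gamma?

3

epsilon and iota hold, so zeta follows (Rule 3).
From zeta and xi, Rule 2 gives eta.
eta and iota hold, so sigma follows (Rule 1).
zeta: reached.
sigma: reached.
eta: reached.
gamma would need alpha (Rule 4), but alpha is never established.
Reached: zeta, sigma, and eta — 3 of the 4.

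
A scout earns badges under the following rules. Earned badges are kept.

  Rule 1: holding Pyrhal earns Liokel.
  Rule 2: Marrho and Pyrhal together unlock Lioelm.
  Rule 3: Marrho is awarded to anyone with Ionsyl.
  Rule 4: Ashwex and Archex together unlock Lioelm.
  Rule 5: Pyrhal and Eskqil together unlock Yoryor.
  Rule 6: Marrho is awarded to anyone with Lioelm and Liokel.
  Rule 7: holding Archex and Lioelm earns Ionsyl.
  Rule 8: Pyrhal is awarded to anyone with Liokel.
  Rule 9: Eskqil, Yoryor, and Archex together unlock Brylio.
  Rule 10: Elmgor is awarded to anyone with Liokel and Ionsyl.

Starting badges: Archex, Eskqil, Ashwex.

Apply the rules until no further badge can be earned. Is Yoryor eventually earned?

No

Yoryor would need Pyrhal and Eskqil (Rule 5), but Pyrhal is never earned.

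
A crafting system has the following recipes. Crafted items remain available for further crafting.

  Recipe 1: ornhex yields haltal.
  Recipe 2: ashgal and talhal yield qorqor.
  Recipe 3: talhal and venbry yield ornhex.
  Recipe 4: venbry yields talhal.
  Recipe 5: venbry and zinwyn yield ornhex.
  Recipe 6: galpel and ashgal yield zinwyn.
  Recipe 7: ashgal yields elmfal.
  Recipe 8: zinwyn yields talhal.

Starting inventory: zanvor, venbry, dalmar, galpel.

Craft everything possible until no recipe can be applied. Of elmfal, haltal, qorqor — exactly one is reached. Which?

haltal

venbry → talhal (Recipe 4).
talhal and venbry → ornhex (Recipe 3).
ornhex → haltal (Recipe 1).
qorqor would need ashgal and talhal (Recipe 2), but ashgal is never obtained. elmfal would need ashgal (Recipe 7), but ashgal is never obtained.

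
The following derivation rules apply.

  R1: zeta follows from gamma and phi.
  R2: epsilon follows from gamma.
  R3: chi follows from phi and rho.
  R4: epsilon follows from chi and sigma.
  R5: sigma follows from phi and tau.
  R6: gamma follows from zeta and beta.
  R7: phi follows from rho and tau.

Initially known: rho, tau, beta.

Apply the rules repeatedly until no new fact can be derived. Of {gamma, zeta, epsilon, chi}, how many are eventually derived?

2

From rho and tau, R7 gives phi.
From phi and tau, R5 gives sigma.
From phi and rho, R3 gives chi.
From chi and sigma, R4 gives epsilon.
gamma would need zeta and beta (R6), but zeta is never established.
zeta would need gamma and phi (R1), but gamma is never established.
epsilon: reached.
chi: reached.
Reached: epsilon and chi — 2 of the 4.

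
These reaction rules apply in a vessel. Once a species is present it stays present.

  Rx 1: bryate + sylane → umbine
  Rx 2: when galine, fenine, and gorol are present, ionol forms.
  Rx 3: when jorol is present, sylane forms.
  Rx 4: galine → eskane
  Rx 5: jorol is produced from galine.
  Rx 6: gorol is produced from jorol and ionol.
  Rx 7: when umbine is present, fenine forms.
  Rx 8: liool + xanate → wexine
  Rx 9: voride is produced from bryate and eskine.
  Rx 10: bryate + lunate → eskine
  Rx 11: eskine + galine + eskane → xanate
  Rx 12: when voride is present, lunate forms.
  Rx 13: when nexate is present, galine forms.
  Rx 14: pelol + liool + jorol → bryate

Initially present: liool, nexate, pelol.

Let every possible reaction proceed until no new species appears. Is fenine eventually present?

nexate present → galine forms (Rx 13).
galine present → jorol forms (Rx 5).
jorol present → sylane forms (Rx 3).
pelol, liool, and jorol present → bryate forms (Rx 14).
bryate and sylane present → umbine forms (Rx 1).
umbine present → fenine forms (Rx 7).

Yes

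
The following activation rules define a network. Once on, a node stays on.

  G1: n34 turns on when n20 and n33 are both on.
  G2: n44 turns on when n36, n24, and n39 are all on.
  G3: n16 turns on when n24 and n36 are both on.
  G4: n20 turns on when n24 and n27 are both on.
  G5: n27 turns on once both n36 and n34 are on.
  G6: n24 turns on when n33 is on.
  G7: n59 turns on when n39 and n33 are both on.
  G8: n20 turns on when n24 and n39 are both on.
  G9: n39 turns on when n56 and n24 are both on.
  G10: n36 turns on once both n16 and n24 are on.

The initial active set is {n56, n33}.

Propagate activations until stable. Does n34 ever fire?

G6: n33 on → n24 on.
G9: n56 and n24 on → n39 on.
n24 and n39 are on, so n20 turns on (G8).
G1: n20 and n33 on → n34 on.

Yes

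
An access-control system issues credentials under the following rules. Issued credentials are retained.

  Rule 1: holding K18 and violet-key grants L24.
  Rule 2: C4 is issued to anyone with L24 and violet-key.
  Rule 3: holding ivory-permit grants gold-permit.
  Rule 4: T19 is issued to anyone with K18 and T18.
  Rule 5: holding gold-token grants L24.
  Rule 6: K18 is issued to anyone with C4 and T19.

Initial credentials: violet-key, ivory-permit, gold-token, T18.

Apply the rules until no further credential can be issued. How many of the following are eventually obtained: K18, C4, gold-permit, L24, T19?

Holding gold-token grants L24 (Rule 5).
Holding ivory-permit grants gold-permit (Rule 3).
Holding L24 and violet-key grants C4 (Rule 2).
K18 would need C4 and T19 (Rule 6), but T19 is never granted.
C4: reached.
gold-permit: reached.
L24: reached.
T19 would need K18 and T18 (Rule 4), but K18 is never granted.
Reached: C4, gold-permit, and L24 — 3 of the 5.

3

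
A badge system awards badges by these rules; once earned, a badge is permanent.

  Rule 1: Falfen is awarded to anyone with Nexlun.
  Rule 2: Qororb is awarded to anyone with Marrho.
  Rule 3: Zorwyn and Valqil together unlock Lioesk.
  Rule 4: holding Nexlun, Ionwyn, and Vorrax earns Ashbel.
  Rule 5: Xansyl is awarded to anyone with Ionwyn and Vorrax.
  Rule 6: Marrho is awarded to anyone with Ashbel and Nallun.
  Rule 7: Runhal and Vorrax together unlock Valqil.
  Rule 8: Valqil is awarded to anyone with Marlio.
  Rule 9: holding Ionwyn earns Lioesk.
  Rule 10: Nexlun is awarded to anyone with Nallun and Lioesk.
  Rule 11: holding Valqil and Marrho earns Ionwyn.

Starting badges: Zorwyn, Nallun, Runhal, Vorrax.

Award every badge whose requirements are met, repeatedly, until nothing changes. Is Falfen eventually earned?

Yes

With Runhal and Vorrax, Valqil is earned (Rule 7).
With Zorwyn and Valqil, Lioesk is earned (Rule 3).
With Nallun and Lioesk, Nexlun is earned (Rule 10).
With Nexlun, Falfen is earned (Rule 1).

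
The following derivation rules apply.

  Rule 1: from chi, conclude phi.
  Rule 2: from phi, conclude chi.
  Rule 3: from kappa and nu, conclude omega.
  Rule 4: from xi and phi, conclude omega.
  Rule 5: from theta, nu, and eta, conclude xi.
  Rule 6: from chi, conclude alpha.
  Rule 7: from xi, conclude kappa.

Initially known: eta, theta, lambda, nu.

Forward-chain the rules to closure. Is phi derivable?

phi would need chi (Rule 1), but chi is never established.

No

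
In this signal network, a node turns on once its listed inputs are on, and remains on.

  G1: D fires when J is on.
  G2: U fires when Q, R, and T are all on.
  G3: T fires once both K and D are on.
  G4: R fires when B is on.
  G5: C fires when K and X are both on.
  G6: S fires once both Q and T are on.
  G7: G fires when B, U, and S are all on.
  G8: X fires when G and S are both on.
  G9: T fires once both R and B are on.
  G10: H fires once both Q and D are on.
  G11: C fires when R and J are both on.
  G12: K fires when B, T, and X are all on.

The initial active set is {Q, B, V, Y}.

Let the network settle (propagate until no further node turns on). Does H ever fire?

H would need Q and D (G10), but D never turns on.

No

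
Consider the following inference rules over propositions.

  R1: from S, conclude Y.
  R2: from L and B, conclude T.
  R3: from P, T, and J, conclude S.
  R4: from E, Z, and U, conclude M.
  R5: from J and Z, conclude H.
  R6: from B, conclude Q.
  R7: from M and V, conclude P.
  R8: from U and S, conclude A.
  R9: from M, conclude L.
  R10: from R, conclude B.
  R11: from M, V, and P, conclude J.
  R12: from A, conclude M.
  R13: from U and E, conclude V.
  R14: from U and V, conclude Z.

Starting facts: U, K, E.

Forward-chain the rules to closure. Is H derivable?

Yes

U and E hold, so V follows (R13).
From U and V, R14 gives Z.
E, Z, and U hold, so M follows (R4).
From M and V, R7 gives P.
M, V, and P hold, so J follows (R11).
From J and Z, R5 gives H.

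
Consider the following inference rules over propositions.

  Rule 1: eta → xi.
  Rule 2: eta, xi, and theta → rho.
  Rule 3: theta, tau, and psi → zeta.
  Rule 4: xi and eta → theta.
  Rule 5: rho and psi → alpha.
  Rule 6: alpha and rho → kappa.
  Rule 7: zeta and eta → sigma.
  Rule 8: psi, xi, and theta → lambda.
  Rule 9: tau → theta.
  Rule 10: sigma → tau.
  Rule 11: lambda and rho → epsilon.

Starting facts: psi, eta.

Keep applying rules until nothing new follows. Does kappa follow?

From eta, Rule 1 gives xi.
xi and eta hold, so theta follows (Rule 4).
eta, xi, and theta hold, so rho follows (Rule 2).
rho and psi hold, so alpha follows (Rule 5).
From alpha and rho, Rule 6 gives kappa.

Yes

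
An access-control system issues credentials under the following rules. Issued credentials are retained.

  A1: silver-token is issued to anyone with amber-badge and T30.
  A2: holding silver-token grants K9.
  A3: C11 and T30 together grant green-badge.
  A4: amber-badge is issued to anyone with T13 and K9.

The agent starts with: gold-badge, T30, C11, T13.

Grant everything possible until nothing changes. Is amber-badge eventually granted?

No

amber-badge would need T13 and K9 (A4), but K9 is never granted.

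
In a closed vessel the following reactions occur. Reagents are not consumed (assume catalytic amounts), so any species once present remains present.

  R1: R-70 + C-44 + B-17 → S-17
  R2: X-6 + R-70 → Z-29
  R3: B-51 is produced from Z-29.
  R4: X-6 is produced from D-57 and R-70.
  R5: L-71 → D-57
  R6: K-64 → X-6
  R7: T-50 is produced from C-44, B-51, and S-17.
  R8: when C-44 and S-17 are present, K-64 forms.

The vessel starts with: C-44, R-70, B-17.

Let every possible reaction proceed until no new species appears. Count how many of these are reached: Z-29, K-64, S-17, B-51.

R-70, C-44, and B-17 present → S-17 forms (R1).
C-44 and S-17 present → K-64 forms (R8).
K-64 present → X-6 forms (R6).
X-6 and R-70 present → Z-29 forms (R2).
Z-29 present → B-51 forms (R3).
Z-29: reached.
K-64: reached.
S-17: reached.
B-51: reached.
All 4 are reached.

4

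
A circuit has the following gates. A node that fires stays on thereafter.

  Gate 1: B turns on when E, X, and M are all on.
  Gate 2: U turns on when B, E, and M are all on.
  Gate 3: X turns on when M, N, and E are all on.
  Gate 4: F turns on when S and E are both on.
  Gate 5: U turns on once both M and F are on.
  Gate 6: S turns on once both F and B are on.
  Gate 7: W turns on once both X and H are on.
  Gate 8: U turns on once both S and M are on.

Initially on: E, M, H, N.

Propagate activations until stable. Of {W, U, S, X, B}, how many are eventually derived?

M, N, and E are on, so X turns on (Gate 3).
E, X, and M are on, so B turns on (Gate 1).
X and H are on, so W turns on (Gate 7).
Gate 2: B, E, and M on → U on.
W: reached.
U: reached.
S would need F and B (Gate 6), but F never turns on.
X: reached.
B: reached.
Reached: W, U, X, and B — 4 of the 5.

4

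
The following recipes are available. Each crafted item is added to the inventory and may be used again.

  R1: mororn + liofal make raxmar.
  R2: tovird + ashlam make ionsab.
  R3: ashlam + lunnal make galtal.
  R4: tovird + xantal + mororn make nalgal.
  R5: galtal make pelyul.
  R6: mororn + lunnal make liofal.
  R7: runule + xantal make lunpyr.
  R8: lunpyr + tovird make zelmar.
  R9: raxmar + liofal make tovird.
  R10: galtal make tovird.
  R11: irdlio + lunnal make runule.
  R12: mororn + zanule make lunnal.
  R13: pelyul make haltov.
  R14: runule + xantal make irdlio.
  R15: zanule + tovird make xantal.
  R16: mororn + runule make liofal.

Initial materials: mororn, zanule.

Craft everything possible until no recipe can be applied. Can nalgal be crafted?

Yes

mororn + zanule → lunnal (R12).
Using R6, mororn and lunnal make liofal.
Using R1, mororn and liofal make raxmar.
Using R9, raxmar and liofal make tovird.
Using R15, zanule and tovird make xantal.
Using R4, tovird, xantal, and mororn make nalgal.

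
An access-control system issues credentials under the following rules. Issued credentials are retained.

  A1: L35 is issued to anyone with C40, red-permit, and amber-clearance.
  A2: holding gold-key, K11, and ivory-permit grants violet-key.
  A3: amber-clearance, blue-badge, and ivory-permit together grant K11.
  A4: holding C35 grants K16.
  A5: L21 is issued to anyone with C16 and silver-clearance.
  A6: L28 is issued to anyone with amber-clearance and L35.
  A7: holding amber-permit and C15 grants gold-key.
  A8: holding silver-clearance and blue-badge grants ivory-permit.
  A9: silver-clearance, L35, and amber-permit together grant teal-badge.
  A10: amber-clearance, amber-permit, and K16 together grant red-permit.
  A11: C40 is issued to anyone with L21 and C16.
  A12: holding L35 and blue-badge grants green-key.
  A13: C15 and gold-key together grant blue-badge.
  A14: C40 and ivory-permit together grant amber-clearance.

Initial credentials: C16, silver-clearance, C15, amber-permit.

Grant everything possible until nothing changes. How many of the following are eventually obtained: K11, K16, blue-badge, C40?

Holding C16 and silver-clearance grants L21 (A5).
Holding amber-permit and C15 grants gold-key (A7).
Holding C15 and gold-key grants blue-badge (A13).
Holding L21 and C16 grants C40 (A11).
Holding silver-clearance and blue-badge grants ivory-permit (A8).
Holding C40 and ivory-permit grants amber-clearance (A14).
Holding amber-clearance, blue-badge, and ivory-permit grants K11 (A3).
K11: reached.
K16 would need C35 (A4), but C35 is never granted.
blue-badge: reached.
C40: reached.
Reached: K11, blue-badge, and C40 — 3 of the 4.

3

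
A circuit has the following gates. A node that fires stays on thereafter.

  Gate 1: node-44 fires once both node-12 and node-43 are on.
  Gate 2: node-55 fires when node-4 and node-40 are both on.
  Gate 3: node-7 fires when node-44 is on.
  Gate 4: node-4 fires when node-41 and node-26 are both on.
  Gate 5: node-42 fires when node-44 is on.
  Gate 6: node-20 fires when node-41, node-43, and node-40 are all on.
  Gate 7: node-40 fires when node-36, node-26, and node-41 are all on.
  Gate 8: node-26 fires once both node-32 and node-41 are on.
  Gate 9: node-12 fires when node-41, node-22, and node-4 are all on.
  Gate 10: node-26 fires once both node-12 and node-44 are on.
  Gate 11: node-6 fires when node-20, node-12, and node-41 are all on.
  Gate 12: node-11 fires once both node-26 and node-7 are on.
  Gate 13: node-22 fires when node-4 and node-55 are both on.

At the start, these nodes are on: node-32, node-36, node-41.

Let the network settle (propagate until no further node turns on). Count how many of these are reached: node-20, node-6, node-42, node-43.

0

node-20 would need node-41, node-43, and node-40 (Gate 6), but node-43 never turns on.
node-6 would need node-20, node-12, and node-41 (Gate 11), but node-20 never turns on.
node-42 would need node-44 (Gate 5), but node-44 never turns on.
No rule produces node-43, and it is not given.
None of the 4 are reached.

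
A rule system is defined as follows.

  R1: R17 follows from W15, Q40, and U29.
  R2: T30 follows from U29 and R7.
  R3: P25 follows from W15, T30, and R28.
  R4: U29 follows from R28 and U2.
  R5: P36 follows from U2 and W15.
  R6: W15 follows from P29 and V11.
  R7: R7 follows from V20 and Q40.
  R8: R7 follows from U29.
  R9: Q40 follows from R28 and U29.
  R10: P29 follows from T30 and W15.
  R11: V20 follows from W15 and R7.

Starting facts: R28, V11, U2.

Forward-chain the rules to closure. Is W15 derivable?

W15 would need P29 and V11 (R6), but P29 is never established.

No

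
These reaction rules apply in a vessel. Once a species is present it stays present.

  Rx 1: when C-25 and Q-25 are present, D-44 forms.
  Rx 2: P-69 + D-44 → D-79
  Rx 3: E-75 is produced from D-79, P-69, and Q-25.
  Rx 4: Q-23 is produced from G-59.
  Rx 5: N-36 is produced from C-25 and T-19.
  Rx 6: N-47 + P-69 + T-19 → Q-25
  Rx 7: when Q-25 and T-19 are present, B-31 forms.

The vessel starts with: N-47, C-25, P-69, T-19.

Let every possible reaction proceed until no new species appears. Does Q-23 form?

No

Q-23 would need G-59 (Rx 4), but G-59 never forms.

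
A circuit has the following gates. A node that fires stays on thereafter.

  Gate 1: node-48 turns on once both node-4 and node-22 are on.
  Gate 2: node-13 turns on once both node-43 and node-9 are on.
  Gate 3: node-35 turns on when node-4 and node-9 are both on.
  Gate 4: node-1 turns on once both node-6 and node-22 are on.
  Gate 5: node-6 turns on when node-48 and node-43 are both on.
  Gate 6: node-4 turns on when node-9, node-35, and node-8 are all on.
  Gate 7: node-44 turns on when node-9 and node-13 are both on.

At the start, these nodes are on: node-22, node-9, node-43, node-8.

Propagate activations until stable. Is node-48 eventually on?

node-48 would need node-4 and node-22 (Gate 1), but node-4 never turns on.

No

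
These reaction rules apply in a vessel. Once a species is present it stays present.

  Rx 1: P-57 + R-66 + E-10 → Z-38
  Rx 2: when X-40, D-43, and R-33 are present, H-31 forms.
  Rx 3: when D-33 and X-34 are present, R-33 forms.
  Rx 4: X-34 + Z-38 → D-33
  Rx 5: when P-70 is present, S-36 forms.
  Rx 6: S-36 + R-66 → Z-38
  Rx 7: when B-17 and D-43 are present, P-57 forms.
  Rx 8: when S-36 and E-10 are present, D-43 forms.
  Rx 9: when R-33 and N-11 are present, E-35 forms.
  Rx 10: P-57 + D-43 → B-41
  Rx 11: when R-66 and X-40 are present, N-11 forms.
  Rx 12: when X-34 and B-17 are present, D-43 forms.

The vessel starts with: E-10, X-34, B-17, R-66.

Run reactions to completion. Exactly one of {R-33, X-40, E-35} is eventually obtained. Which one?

R-33

X-34 and B-17 present → D-43 forms (Rx 12).
B-17 and D-43 present → P-57 forms (Rx 7).
P-57, R-66, and E-10 present → Z-38 forms (Rx 1).
X-34 and Z-38 present → D-33 forms (Rx 4).
D-33 and X-34 present → R-33 forms (Rx 3).
No rule produces X-40, and it is not given. E-35 would need R-33 and N-11 (Rx 9), but N-11 never forms.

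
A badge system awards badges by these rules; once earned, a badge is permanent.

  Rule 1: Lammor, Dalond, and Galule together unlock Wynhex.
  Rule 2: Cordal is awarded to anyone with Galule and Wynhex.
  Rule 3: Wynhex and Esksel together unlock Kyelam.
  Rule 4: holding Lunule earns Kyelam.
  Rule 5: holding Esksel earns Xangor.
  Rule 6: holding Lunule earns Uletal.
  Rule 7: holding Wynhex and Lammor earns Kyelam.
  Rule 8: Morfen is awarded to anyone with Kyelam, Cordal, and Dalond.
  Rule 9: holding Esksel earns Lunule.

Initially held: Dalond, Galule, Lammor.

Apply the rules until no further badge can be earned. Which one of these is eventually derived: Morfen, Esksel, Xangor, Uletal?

With Lammor, Dalond, and Galule, Wynhex is earned (Rule 1).
With Galule and Wynhex, Cordal is earned (Rule 2).
With Wynhex and Lammor, Kyelam is earned (Rule 7).
With Kyelam, Cordal, and Dalond, Morfen is earned (Rule 8).
Uletal would need Lunule (Rule 6), but Lunule is never earned. No rule produces Esksel, and it is not given. Xangor would need Esksel (Rule 5), but Esksel is never earned.

Morfen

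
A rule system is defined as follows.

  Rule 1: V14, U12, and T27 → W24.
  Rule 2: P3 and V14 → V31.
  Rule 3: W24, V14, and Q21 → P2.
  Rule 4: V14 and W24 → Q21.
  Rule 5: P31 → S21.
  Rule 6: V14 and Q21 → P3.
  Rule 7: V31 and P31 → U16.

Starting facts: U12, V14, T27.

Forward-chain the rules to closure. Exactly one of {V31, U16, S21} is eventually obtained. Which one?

From V14, U12, and T27, Rule 1 gives W24.
From V14 and W24, Rule 4 gives Q21.
V14 and Q21 hold, so P3 follows (Rule 6).
P3 and V14 hold, so V31 follows (Rule 2).
S21 would need P31 (Rule 5), but P31 is never established. U16 would need V31 and P31 (Rule 7), but P31 is never established.

V31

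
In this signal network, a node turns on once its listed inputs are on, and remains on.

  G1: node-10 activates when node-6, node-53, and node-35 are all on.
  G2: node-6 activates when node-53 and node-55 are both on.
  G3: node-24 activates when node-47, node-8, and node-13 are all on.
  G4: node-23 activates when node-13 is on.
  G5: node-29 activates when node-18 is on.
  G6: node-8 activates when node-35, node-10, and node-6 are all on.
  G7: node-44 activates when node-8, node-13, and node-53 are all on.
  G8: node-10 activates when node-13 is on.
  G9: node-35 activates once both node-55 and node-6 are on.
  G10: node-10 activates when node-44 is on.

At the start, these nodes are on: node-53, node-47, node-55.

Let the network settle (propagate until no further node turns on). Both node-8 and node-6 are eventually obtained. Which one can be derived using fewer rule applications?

node-6: G2: node-53 and node-55 on → node-6 on. [1 rule application]
node-8: G2: node-53 and node-55 on → node-6 on. node-55 and node-6 are on, so node-35 activates (G9). node-6, node-53, and node-35 are on, so node-10 activates (G1). node-35, node-10, and node-6 are on, so node-8 activates (G6). [4 rule applications]
node-6 needs fewer.

node-6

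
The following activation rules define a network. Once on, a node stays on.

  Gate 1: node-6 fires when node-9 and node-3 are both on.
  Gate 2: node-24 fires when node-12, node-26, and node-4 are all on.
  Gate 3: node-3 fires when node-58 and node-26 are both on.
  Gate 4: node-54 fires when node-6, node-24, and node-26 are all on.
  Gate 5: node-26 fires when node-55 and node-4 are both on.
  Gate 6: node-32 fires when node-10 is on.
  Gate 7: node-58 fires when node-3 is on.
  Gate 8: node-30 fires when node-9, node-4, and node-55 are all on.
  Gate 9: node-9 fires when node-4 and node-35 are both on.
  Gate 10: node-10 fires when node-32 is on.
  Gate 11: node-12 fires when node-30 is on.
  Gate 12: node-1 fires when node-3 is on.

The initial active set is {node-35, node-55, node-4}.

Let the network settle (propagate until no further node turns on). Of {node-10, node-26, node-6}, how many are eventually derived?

node-55 and node-4 are on, so node-26 fires (Gate 5).
node-10 would need node-32 (Gate 10), but node-32 never turns on.
node-26: reached.
node-6 would need node-9 and node-3 (Gate 1), but node-3 never turns on.
Reached: node-26 — 1 of the 3.

1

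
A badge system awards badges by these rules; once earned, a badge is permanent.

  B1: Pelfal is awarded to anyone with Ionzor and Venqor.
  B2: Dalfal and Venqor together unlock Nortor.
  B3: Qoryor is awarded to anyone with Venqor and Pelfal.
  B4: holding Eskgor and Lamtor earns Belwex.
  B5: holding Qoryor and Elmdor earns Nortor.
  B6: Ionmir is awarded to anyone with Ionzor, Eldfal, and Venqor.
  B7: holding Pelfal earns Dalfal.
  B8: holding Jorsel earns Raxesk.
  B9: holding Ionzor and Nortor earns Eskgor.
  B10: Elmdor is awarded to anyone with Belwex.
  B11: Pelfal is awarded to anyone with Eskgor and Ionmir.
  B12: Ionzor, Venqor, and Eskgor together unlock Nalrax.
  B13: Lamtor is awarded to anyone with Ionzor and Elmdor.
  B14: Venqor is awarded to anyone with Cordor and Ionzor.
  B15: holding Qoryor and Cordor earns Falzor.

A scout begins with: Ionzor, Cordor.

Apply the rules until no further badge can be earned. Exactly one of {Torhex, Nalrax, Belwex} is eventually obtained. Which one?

With Cordor and Ionzor, Venqor is earned (B14).
With Ionzor and Venqor, Pelfal is earned (B1).
With Pelfal, Dalfal is earned (B7).
With Dalfal and Venqor, Nortor is earned (B2).
With Ionzor and Nortor, Eskgor is earned (B9).
With Ionzor, Venqor, and Eskgor, Nalrax is earned (B12).
No rule produces Torhex, and it is not given. Belwex would need Eskgor and Lamtor (B4), but Lamtor is never earned.

Nalrax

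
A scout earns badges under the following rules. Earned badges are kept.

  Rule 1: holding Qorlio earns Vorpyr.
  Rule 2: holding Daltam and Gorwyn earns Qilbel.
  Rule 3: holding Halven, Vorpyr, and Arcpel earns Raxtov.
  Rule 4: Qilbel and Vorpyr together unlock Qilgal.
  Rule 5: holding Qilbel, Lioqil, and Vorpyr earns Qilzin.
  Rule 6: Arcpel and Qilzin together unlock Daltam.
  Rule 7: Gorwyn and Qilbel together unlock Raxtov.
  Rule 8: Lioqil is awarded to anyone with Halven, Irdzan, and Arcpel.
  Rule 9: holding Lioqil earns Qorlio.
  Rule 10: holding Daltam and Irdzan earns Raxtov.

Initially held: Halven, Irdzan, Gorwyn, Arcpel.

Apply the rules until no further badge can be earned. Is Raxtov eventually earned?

Yes

With Halven, Irdzan, and Arcpel, Lioqil is earned (Rule 8).
With Lioqil, Qorlio is earned (Rule 9).
With Qorlio, Vorpyr is earned (Rule 1).
With Halven, Vorpyr, and Arcpel, Raxtov is earned (Rule 3).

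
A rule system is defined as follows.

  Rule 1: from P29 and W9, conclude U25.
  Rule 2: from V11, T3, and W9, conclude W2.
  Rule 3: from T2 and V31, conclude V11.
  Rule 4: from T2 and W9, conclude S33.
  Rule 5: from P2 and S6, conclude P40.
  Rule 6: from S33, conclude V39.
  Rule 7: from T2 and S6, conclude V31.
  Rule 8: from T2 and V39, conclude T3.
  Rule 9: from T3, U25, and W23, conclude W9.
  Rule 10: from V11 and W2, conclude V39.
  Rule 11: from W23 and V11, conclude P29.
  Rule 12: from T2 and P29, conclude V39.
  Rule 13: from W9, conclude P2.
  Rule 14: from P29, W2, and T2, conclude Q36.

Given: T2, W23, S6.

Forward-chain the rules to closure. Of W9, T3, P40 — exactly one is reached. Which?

T2 and S6 hold, so V31 follows (Rule 7).
From T2 and V31, Rule 3 gives V11.
W23 and V11 hold, so P29 follows (Rule 11).
T2 and P29 hold, so V39 follows (Rule 12).
From T2 and V39, Rule 8 gives T3.
P40 would need P2 and S6 (Rule 5), but P2 is never established. W9 would need T3, U25, and W23 (Rule 9), but U25 is never established.

T3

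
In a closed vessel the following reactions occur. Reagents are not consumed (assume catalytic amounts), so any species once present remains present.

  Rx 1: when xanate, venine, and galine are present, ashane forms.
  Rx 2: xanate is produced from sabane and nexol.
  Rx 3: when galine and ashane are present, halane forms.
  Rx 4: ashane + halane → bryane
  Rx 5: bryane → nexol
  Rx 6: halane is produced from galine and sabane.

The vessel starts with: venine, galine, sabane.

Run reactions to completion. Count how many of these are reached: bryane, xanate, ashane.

bryane would need ashane and halane (Rx 4), but ashane never forms.
xanate would need sabane and nexol (Rx 2), but nexol never forms.
ashane would need xanate, venine, and galine (Rx 1), but xanate never forms.
None of the 3 are reached.

0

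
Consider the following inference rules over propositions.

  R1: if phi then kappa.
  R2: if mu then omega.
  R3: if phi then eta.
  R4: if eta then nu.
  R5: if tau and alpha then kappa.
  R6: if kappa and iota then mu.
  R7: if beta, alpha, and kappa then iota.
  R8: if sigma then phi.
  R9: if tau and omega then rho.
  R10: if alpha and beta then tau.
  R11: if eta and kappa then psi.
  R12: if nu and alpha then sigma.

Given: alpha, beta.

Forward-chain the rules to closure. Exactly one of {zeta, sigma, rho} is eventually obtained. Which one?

rho

alpha and beta hold, so tau follows (R10).
tau and alpha hold, so kappa follows (R5).
From beta, alpha, and kappa, R7 gives iota.
kappa and iota hold, so mu follows (R6).
From mu, R2 gives omega.
tau and omega hold, so rho follows (R9).
No rule produces zeta, and it is not given. sigma would need nu and alpha (R12), but nu is never established.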